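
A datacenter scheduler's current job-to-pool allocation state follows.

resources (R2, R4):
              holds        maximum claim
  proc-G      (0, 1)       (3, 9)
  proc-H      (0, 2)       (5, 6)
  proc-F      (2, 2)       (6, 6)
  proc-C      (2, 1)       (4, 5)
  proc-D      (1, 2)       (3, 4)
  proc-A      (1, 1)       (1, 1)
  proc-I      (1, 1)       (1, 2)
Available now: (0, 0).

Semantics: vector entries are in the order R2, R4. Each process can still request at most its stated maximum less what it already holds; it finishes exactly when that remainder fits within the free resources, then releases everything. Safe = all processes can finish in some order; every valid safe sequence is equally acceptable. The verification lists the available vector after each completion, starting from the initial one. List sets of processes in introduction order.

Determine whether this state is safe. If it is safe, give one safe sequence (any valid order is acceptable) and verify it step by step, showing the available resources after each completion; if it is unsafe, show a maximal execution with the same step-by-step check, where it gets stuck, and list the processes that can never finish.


SAFE, for example via the order proc-A, proc-I, proc-D, proc-C, proc-F, proc-H, proc-G.
Key observation: the order's first zero-slack moment is proc-I ((0, 1) needed, (1, 1) free — a requested resource with nothing to spare).
Check, step by step:
  pool = (0, 0)
  run proc-A (needs (0, 0), free (0, 0)); after release of (1, 1) the pool is (1, 1)
  run proc-I (needs (0, 1), free (1, 1)); after release of (1, 1) the pool is (2, 2)
  run proc-D (needs (2, 2), free (2, 2)); after release of (1, 2) the pool is (3, 4)
  run proc-C (needs (2, 4), free (3, 4)); after release of (2, 1) the pool is (5, 5)
  run proc-F (needs (4, 4), free (5, 5)); after release of (2, 2) the pool is (7, 7)
  run proc-H (needs (5, 4), free (7, 7)); after release of (0, 2) the pool is (7, 9)
  run proc-G (needs (3, 8), free (7, 9)); after release of (0, 1) the pool is (7, 10)


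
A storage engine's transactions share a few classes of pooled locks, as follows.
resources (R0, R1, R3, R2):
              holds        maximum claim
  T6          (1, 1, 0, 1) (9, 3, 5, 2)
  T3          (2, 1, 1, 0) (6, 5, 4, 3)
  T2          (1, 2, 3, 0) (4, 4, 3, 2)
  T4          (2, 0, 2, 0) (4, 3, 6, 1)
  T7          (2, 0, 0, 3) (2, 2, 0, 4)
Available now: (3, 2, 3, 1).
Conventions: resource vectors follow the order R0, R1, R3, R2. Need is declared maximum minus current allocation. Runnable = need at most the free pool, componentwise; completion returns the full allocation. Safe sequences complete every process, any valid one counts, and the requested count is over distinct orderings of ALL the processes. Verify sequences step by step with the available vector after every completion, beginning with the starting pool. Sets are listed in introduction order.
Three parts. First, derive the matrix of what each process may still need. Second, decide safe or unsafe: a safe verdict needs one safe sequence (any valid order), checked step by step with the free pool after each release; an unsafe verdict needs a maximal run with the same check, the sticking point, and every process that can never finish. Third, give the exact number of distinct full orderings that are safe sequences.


(1) Outstanding need per process (order R0, R1, R3, R2):
  T6: (8, 2, 5, 1)
  T3: (4, 4, 3, 3)
  T2: (3, 2, 0, 2)
  T4: (2, 3, 4, 1)
  T7: (0, 2, 0, 1)
(2) The state is SAFE; one workable sequence: T7, T2, T4, T3, T6.
Key observation: T7 marks the first exact bind of the order: its need (0, 2, 0, 1) fits the free (3, 2, 3, 1) with zero slack on a requested resource.
Verifying each step:
  pool = (3, 2, 3, 1)
  T7: need (0, 2, 0, 1) fits (3, 2, 3, 1); releases (2, 0, 0, 3), pool now (5, 2, 3, 4)
  T2: need (3, 2, 0, 2) fits (5, 2, 3, 4); releases (1, 2, 3, 0), pool now (6, 4, 6, 4)
  T4: need (2, 3, 4, 1) fits (6, 4, 6, 4); releases (2, 0, 2, 0), pool now (8, 4, 8, 4)
  T3: need (4, 4, 3, 3) fits (8, 4, 8, 4); releases (2, 1, 1, 0), pool now (10, 5, 9, 4)
  T6: need (8, 2, 5, 1) fits (10, 5, 9, 4); releases (1, 1, 0, 1), pool now (11, 6, 9, 5)
(3) The exact count: 4 of the possible complete orderings are safe sequences.


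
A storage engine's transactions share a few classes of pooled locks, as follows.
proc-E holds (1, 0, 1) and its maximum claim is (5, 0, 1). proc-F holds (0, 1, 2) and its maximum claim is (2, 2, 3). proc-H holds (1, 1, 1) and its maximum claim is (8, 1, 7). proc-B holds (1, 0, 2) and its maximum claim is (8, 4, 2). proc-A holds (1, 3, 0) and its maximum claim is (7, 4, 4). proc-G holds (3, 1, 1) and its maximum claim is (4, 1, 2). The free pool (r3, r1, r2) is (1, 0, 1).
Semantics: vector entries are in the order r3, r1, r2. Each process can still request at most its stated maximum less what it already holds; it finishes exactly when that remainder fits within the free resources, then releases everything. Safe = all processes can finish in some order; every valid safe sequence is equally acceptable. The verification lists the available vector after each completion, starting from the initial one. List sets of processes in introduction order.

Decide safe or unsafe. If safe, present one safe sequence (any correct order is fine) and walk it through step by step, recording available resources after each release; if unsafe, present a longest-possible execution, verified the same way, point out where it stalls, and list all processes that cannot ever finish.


The state is UNSAFE.
Key observation: r3 is the bottleneck — with proc-G, proc-E, proc-F done the pool holds (5, 2, 5), short of every remaining need.
Going as far as possible: proc-G, proc-E, proc-F; after that, nothing fits. Verifying each step:
  pool = (1, 0, 1)
  proc-G: need (1, 0, 1) fits (1, 0, 1); releases (3, 1, 1), pool now (4, 1, 2)
  proc-E: need (4, 0, 0) fits (4, 1, 2); releases (1, 0, 1), pool now (5, 1, 3)
  proc-F: need (2, 1, 1) fits (5, 1, 3); releases (0, 1, 2), pool now (5, 2, 5)
  proc-H cannot run: need (7, 0, 6) vs free (5, 2, 5) (insufficient r3 and r2)
  proc-B cannot run: need (7, 4, 0) vs free (5, 2, 5) (insufficient r3 and r1)
  proc-A cannot run: need (6, 1, 4) vs free (5, 2, 5) (insufficient r3)
Never able to finish: proc-H, proc-B and proc-A.


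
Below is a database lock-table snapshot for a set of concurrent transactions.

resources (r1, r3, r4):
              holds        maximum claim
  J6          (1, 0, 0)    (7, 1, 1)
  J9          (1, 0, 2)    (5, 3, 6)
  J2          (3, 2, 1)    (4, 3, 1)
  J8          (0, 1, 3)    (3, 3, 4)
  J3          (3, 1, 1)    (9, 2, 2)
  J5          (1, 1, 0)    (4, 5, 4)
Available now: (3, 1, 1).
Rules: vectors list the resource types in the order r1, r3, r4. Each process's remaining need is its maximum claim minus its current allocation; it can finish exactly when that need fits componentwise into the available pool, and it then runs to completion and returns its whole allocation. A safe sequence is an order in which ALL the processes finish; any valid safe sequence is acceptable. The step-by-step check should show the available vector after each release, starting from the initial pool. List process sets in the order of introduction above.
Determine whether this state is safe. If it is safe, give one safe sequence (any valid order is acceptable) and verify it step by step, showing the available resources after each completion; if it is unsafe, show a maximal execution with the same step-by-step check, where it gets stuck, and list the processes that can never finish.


SAFE, for example via the order J2, J8, J6, J9, J3, J5.
Key observation: the order's first zero-slack moment is J2 ((1, 1, 0) needed, (3, 1, 1) free — a requested resource with nothing to spare).
Step-by-step check:
  pool = (3, 1, 1)
  J2 needs (1, 1, 0) <= (3, 1, 1) -> finishes; pool += (3, 2, 1) = (6, 3, 2)
  J8 needs (3, 2, 1) <= (6, 3, 2) -> finishes; pool += (0, 1, 3) = (6, 4, 5)
  J6 needs (6, 1, 1) <= (6, 4, 5) -> finishes; pool += (1, 0, 0) = (7, 4, 5)
  J9 needs (4, 3, 4) <= (7, 4, 5) -> finishes; pool += (1, 0, 2) = (8, 4, 7)
  J3 needs (6, 1, 1) <= (8, 4, 7) -> finishes; pool += (3, 1, 1) = (11, 5, 8)
  J5 needs (3, 4, 4) <= (11, 5, 8) -> finishes; pool += (1, 1, 0) = (12, 6, 8)


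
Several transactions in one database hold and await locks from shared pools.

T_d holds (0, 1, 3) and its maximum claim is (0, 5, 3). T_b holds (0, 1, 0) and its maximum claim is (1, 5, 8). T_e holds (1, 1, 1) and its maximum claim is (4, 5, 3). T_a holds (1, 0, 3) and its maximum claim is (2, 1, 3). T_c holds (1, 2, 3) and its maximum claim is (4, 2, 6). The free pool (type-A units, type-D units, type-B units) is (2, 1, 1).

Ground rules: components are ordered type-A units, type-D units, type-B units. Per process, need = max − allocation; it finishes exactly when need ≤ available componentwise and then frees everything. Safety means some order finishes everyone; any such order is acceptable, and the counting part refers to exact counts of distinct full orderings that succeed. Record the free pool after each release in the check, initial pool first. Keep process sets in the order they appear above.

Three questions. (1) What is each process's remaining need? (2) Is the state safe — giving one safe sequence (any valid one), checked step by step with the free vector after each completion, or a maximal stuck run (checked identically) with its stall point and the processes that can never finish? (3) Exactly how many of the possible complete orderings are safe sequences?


(1) Need matrix, components ordered type-A units, type-D units, type-B units:
  T_d: (0, 4, 0)
  T_b: (1, 4, 8)
  T_e: (3, 4, 2)
  T_a: (1, 1, 0)
  T_c: (3, 0, 3)
(2) The state is UNSAFE.
Key observation: after T_a, T_c complete, (4, 3, 7) is the best the pool ever gets, yet each leftover process wants more type-D units.
A maximal execution: T_a, T_c — then nothing else fits. Step-by-step check:
  pool = (2, 1, 1)
  T_a needs (1, 1, 0) <= (2, 1, 1) -> finishes; pool += (1, 0, 3) = (3, 1, 4)
  T_c needs (3, 0, 3) <= (3, 1, 4) -> finishes; pool += (1, 2, 3) = (4, 3, 7)
  blocked: T_d wants (0, 4, 0), pool (4, 3, 7) — not enough type-D units
  blocked: T_b wants (1, 4, 8), pool (4, 3, 7) — not enough type-D units and type-B units
  blocked: T_e wants (3, 4, 2), pool (4, 3, 7) — not enough type-D units
Permanently blocked: T_d, T_b and T_e.
(3) The exact count: 0 of the possible complete orderings are safe sequences.


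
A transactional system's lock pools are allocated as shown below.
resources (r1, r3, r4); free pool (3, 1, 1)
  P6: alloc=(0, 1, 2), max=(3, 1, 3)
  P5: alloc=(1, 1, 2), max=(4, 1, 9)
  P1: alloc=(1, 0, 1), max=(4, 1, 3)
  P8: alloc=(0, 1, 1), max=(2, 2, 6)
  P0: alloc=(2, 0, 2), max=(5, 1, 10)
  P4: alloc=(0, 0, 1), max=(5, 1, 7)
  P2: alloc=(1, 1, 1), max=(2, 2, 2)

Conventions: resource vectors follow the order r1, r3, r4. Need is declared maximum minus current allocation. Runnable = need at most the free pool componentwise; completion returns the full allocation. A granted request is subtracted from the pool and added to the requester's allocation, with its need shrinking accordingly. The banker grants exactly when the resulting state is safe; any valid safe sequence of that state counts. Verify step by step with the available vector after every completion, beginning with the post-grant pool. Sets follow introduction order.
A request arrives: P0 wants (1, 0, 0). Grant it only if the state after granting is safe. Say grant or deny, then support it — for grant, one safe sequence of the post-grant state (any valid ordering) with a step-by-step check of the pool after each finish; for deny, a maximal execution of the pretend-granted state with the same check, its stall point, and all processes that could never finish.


DENY — the pretend-granted state is unsafe.
Key observation: after P2, P6, P1, P8 the pool peaks at (4, 4, 6), and each blocked process is short somewhere: P5 on r4; P0 on r4; P4 on r1.
Pretend the grant happened; the run P2, P6, P1, P8 goes as far as possible. Verifying each step:
  pool = (2, 1, 1)
  P2: need (1, 1, 1) fits (2, 1, 1); releases (1, 1, 1), pool now (3, 2, 2)
  P6: need (3, 0, 1) fits (3, 2, 2); releases (0, 1, 2), pool now (3, 3, 4)
  P1: need (3, 1, 2) fits (3, 3, 4); releases (1, 0, 1), pool now (4, 3, 5)
  P8: need (2, 1, 5) fits (4, 3, 5); releases (0, 1, 1), pool now (4, 4, 6)
  blocked: P5 wants (3, 0, 7), pool (4, 4, 6) — not enough r4
  blocked: P0 wants (2, 1, 8), pool (4, 4, 6) — not enough r4
  blocked: P4 wants (5, 1, 6), pool (4, 4, 6) — not enough r1
Had the request been granted, P5, P0 and P4 could never finish.


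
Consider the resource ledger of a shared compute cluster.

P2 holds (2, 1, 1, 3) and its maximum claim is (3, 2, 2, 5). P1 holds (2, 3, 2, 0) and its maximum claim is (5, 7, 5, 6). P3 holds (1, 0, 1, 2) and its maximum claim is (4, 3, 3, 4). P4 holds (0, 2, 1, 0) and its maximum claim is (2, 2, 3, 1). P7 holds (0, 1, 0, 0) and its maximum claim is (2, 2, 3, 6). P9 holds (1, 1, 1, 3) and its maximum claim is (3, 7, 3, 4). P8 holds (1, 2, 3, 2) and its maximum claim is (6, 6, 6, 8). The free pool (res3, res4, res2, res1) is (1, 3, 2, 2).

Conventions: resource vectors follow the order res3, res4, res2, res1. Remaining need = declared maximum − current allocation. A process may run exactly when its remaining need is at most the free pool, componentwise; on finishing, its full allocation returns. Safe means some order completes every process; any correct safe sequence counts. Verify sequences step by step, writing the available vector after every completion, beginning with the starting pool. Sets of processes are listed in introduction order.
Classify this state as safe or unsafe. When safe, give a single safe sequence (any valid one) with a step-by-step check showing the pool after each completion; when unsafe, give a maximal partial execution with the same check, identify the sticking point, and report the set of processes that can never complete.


SAFE — a valid safe sequence is P2, P3, P1, P7, P8, P4, P9.
Key observation: the first exact fit in this order is P2 — it needs (1, 1, 1, 2) with (1, 3, 2, 2) free, meeting a requested resource to the last unit.
Walking it through:
  pool = (1, 3, 2, 2)
  P2: need (1, 1, 1, 2) fits (1, 3, 2, 2); releases (2, 1, 1, 3), pool now (3, 4, 3, 5)
  P3: need (3, 3, 2, 2) fits (3, 4, 3, 5); releases (1, 0, 1, 2), pool now (4, 4, 4, 7)
  P1: need (3, 4, 3, 6) fits (4, 4, 4, 7); releases (2, 3, 2, 0), pool now (6, 7, 6, 7)
  P7: need (2, 1, 3, 6) fits (6, 7, 6, 7); releases (0, 1, 0, 0), pool now (6, 8, 6, 7)
  P8: need (5, 4, 3, 6) fits (6, 8, 6, 7); releases (1, 2, 3, 2), pool now (7, 10, 9, 9)
  P4: need (2, 0, 2, 1) fits (7, 10, 9, 9); releases (0, 2, 1, 0), pool now (7, 12, 10, 9)
  P9: need (2, 6, 2, 1) fits (7, 12, 10, 9); releases (1, 1, 1, 3), pool now (8, 13, 11, 12)


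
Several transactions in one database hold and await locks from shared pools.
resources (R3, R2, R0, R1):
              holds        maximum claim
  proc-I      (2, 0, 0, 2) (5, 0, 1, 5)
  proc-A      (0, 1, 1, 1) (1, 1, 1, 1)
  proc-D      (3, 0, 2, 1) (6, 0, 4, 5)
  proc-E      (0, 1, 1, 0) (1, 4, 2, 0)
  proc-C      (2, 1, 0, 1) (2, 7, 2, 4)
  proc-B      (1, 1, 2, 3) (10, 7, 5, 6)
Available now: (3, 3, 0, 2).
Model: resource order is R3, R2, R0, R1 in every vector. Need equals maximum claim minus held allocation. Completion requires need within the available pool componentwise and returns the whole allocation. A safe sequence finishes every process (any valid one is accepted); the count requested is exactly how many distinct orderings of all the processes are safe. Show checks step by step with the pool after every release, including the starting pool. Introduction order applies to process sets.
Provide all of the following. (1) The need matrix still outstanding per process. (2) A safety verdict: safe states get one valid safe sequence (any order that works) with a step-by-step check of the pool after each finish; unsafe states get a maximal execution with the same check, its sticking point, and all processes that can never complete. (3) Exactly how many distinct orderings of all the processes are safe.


(1) Outstanding need per process (order R3, R2, R0, R1):
  proc-I: (3, 0, 1, 3)
  proc-A: (1, 0, 0, 0)
  proc-D: (3, 0, 2, 4)
  proc-E: (1, 3, 1, 0)
  proc-C: (0, 6, 2, 3)
  proc-B: (9, 6, 3, 3)
(2) UNSAFE — no complete ordering exists.
Key observation: no order helps: past proc-A, proc-E, proc-I, proc-D, the free pool tops out at (8, 5, 4, 6), below what each blocked process needs in R2.
Going as far as possible: proc-A, proc-E, proc-I, proc-D; after that, nothing fits. Check, step by step:
  pool = (3, 3, 0, 2)
  proc-A needs (1, 0, 0, 0) <= (3, 3, 0, 2) -> finishes; pool += (0, 1, 1, 1) = (3, 4, 1, 3)
  proc-E needs (1, 3, 1, 0) <= (3, 4, 1, 3) -> finishes; pool += (0, 1, 1, 0) = (3, 5, 2, 3)
  proc-I needs (3, 0, 1, 3) <= (3, 5, 2, 3) -> finishes; pool += (2, 0, 0, 2) = (5, 5, 2, 5)
  proc-D needs (3, 0, 2, 4) <= (5, 5, 2, 5) -> finishes; pool += (3, 0, 2, 1) = (8, 5, 4, 6)
  proc-C still needs (0, 6, 2, 3) but only (8, 5, 4, 6) is free — short on R2
  proc-B still needs (9, 6, 3, 3) but only (8, 5, 4, 6) is free — short on R3 and R2
Processes that can never finish: proc-C and proc-B.
(3) Exactly 0 of the possible complete orderings are safe sequences.


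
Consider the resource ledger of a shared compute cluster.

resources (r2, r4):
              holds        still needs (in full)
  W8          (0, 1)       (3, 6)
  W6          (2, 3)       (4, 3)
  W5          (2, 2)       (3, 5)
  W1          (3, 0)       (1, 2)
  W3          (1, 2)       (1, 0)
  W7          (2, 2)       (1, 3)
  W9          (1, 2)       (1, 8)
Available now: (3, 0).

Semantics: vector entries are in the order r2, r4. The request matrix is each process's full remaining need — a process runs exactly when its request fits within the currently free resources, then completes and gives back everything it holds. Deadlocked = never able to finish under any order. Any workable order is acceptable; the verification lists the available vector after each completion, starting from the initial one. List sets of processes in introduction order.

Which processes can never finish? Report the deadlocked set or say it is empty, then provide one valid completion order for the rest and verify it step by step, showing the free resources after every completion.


Deadlocked set: W8, W6, W5, W7 and W9.
Key observation: after W3, W1 complete, (7, 2) is the best the pool ever gets, yet each leftover process wants more r4.
One completion order for the rest: W3, W1. Verifying each step:
  pool = (3, 0)
  W3 needs (1, 0) <= (3, 0) -> finishes; pool += (1, 2) = (4, 2)
  W1 needs (1, 2) <= (4, 2) -> finishes; pool += (3, 0) = (7, 2)
The blocked processes can never fit:
  W8 still needs (3, 6) but only (7, 2) is free — short on r4
  W6 still needs (4, 3) but only (7, 2) is free — short on r4
  W5 still needs (3, 5) but only (7, 2) is free — short on r4
  W7 still needs (1, 3) but only (7, 2) is free — short on r4
  W9 still needs (1, 8) but only (7, 2) is free — short on r4


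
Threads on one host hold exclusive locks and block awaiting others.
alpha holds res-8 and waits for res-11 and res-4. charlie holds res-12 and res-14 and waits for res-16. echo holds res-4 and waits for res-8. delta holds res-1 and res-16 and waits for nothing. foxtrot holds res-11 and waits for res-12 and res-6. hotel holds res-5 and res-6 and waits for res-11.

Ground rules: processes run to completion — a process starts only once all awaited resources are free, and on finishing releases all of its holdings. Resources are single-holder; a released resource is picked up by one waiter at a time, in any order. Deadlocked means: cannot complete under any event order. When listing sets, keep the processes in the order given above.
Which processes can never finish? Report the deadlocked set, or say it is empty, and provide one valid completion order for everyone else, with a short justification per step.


Deadlocked: alpha, echo, foxtrot and hotel.
Key observation: the wait chain closes on itself along alpha -> echo -> alpha; foxtrot and hotel are caught in further circular waits.
One completion order for the rest: delta, charlie.
Step-by-step check:
  delta waits on nothing -> runs at once and releases res-1 and res-16
  charlie waits on res-16 — all released -> runs and releases res-12 and res-14


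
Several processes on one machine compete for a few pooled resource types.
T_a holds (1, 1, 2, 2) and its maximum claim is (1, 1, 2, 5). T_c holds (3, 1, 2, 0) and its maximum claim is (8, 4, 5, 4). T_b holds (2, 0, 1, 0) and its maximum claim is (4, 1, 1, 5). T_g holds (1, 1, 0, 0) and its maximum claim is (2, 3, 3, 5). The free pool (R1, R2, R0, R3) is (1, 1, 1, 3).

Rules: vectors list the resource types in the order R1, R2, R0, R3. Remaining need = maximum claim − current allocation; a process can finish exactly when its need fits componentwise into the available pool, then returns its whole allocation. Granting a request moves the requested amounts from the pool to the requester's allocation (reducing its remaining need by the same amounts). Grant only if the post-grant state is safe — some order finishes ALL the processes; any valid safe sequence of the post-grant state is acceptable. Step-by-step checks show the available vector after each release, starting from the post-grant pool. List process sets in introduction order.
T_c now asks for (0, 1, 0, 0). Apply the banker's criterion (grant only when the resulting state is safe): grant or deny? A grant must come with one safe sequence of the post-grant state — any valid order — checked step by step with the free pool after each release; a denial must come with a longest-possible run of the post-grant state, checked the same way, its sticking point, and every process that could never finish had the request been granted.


DENY: after the grant no complete ordering would exist.
Key observation: T_a, T_b can finish, but then (4, 1, 4, 5) is all there is, and the blocked group's R2 demands exceed it.
After a pretend grant, a maximal execution: T_a, T_b — then nothing else fits. Check, step by step:
  pool = (1, 0, 1, 3)
  T_a: need (0, 0, 0, 3) fits (1, 0, 1, 3); releases (1, 1, 2, 2), pool now (2, 1, 3, 5)
  T_b: need (2, 1, 0, 5) fits (2, 1, 3, 5); releases (2, 0, 1, 0), pool now (4, 1, 4, 5)
  T_c cannot run: need (5, 2, 3, 4) vs free (4, 1, 4, 5) (insufficient R1 and R2)
  T_g cannot run: need (1, 2, 3, 5) vs free (4, 1, 4, 5) (insufficient R2)
Post-grant, the permanently blocked set is T_c and T_g.


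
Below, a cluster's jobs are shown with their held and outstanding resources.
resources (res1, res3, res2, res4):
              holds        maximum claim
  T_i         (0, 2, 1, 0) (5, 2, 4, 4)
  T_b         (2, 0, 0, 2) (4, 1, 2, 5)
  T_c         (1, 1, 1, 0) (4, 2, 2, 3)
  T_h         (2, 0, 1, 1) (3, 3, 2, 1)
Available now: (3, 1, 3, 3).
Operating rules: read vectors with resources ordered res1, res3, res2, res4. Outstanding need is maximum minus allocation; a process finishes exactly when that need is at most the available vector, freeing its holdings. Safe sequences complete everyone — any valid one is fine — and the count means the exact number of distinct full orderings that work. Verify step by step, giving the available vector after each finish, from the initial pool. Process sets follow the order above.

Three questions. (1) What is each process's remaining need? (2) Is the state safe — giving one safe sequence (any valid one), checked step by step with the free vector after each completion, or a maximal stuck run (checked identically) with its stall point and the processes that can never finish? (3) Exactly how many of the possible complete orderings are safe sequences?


(1) Outstanding need per process (order res1, res3, res2, res4):
  T_i: (5, 0, 3, 4)
  T_b: (2, 1, 2, 3)
  T_c: (3, 1, 1, 3)
  T_h: (1, 3, 1, 0)
(2) SAFE. One safe sequence: T_c, T_b, T_i, T_h.
Key observation: T_c marks the first exact bind of the order: its need (3, 1, 1, 3) fits the free (3, 1, 3, 3) with zero slack on a requested resource.
Step-by-step check:
  pool = (3, 1, 3, 3)
  T_c needs (3, 1, 1, 3) <= (3, 1, 3, 3) -> finishes; pool += (1, 1, 1, 0) = (4, 2, 4, 3)
  T_b needs (2, 1, 2, 3) <= (4, 2, 4, 3) -> finishes; pool += (2, 0, 0, 2) = (6, 2, 4, 5)
  T_i needs (5, 0, 3, 4) <= (6, 2, 4, 5) -> finishes; pool += (0, 2, 1, 0) = (6, 4, 5, 5)
  T_h needs (1, 3, 1, 0) <= (6, 4, 5, 5) -> finishes; pool += (2, 0, 1, 1) = (8, 4, 6, 6)
(3) Precisely 4 of the possible complete orderings are safe sequences.


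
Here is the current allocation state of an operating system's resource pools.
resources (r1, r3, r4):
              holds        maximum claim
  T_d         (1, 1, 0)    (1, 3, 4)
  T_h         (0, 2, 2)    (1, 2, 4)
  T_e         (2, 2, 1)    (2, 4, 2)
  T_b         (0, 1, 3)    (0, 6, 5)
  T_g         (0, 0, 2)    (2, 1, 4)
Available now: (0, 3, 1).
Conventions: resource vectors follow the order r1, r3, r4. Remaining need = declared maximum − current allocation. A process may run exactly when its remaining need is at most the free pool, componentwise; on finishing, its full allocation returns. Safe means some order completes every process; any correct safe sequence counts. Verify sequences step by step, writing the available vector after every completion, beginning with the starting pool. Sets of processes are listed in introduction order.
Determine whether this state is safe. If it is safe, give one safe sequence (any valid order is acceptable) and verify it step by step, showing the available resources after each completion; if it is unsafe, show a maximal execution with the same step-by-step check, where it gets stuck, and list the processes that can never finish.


The state is SAFE; one workable sequence: T_e, T_g, T_h, T_b, T_d.
Key observation: the order's first zero-slack moment is T_e ((0, 2, 1) needed, (0, 3, 1) free — a requested resource with nothing to spare).
Walking it through:
  pool = (0, 3, 1)
  T_e needs (0, 2, 1) <= (0, 3, 1) -> finishes; pool += (2, 2, 1) = (2, 5, 2)
  T_g needs (2, 1, 2) <= (2, 5, 2) -> finishes; pool += (0, 0, 2) = (2, 5, 4)
  T_h needs (1, 0, 2) <= (2, 5, 4) -> finishes; pool += (0, 2, 2) = (2, 7, 6)
  T_b needs (0, 5, 2) <= (2, 7, 6) -> finishes; pool += (0, 1, 3) = (2, 8, 9)
  T_d needs (0, 2, 4) <= (2, 8, 9) -> finishes; pool += (1, 1, 0) = (3, 9, 9)


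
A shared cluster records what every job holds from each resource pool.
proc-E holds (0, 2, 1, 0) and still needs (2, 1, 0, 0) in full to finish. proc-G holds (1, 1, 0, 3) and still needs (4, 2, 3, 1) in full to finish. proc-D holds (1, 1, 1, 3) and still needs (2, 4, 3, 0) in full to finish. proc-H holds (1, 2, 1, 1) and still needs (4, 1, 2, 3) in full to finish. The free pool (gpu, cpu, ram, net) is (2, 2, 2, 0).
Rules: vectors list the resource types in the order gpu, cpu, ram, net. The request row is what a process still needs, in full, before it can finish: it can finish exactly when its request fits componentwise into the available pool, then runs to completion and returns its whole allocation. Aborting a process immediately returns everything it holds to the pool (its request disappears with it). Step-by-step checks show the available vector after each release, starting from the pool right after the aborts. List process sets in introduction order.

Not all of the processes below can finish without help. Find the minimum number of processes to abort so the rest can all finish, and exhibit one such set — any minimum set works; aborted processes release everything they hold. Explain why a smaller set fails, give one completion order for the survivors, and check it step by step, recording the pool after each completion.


Minimum abort set: proc-H.
Key observation: the deadlocked proc-G becomes finishable only because proc-H released (1, 2, 1, 1); it completes at step 3 below.
Minimality: the empty abort set fails — the state is deadlocked as it stands.
The survivors complete as proc-E, proc-D, proc-G. Walking it through (starting from the post-abort pool):
  pool = (3, 4, 3, 1)
  proc-E: need (2, 1, 0, 0) fits (3, 4, 3, 1); releases (0, 2, 1, 0), pool now (3, 6, 4, 1)
  proc-D: need (2, 4, 3, 0) fits (3, 6, 4, 1); releases (1, 1, 1, 3), pool now (4, 7, 5, 4)
  proc-G: need (4, 2, 3, 1) fits (4, 7, 5, 4); releases (1, 1, 0, 3), pool now (5, 8, 5, 7)


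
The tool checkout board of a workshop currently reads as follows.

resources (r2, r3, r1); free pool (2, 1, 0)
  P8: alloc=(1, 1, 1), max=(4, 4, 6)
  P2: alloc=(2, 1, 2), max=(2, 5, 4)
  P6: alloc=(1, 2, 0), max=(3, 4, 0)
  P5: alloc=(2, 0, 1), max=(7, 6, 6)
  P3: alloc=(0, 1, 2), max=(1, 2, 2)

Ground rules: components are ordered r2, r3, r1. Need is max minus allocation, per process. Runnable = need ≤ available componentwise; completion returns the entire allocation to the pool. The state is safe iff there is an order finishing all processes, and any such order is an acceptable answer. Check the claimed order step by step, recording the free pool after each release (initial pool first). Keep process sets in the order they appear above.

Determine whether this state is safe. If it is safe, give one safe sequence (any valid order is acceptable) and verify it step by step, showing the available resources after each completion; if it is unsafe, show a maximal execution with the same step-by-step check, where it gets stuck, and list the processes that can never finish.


UNSAFE.
Key observation: r1 is the bottleneck — with P3, P6, P2 done the pool holds (5, 5, 4), short of every remaining need.
Going as far as possible: P3, P6, P2; after that, nothing fits. Verifying each step:
  pool = (2, 1, 0)
  P3: need (1, 1, 0) fits (2, 1, 0); releases (0, 1, 2), pool now (2, 2, 2)
  P6: need (2, 2, 0) fits (2, 2, 2); releases (1, 2, 0), pool now (3, 4, 2)
  P2: need (0, 4, 2) fits (3, 4, 2); releases (2, 1, 2), pool now (5, 5, 4)
  blocked: P8 wants (3, 3, 5), pool (5, 5, 4) — not enough r1
  blocked: P5 wants (5, 6, 5), pool (5, 5, 4) — not enough r3 and r1
Processes that can never finish: P8 and P5.


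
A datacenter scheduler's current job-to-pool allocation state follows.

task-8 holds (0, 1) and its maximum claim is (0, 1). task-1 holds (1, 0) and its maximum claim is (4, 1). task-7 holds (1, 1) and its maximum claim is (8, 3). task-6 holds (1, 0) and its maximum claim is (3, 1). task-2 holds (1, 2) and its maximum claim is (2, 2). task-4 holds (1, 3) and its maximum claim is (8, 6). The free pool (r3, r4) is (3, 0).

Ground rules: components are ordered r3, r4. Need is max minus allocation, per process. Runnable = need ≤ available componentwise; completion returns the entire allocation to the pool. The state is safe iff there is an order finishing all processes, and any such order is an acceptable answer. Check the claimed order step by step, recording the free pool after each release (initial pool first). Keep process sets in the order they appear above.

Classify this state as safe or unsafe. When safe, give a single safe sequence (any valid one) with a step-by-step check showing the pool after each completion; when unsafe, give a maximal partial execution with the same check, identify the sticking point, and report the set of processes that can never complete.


UNSAFE.
Key observation: the pool after task-8, task-1, task-6, task-2 is (6, 3); every surviving request exceeds it in r3, so progress ends there.
The run task-8, task-1, task-6, task-2 cannot be extended any further. Walking it through:
  pool = (3, 0)
  task-8: need (0, 0) fits (3, 0); releases (0, 1), pool now (3, 1)
  task-1: need (3, 1) fits (3, 1); releases (1, 0), pool now (4, 1)
  task-6: need (2, 1) fits (4, 1); releases (1, 0), pool now (5, 1)
  task-2: need (1, 0) fits (5, 1); releases (1, 2), pool now (6, 3)
  blocked: task-7 wants (7, 2), pool (6, 3) — not enough r3
  blocked: task-4 wants (7, 3), pool (6, 3) — not enough r3
Processes that can never finish: task-7 and task-4.


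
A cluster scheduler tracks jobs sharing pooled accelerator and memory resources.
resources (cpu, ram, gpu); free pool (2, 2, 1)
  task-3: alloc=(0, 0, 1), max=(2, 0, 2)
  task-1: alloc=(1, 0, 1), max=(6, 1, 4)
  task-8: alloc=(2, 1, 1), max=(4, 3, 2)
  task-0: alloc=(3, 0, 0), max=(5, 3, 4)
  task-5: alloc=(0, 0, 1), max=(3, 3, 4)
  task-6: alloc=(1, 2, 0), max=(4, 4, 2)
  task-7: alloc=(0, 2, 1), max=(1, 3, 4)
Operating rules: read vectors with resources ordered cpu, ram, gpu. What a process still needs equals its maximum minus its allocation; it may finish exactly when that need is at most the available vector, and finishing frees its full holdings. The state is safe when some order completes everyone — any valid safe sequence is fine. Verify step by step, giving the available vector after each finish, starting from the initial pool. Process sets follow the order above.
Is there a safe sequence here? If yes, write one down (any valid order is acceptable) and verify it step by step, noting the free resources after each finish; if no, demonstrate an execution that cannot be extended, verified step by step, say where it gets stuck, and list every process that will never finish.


SAFE, for example via the order task-8, task-6, task-3, task-5, task-0, task-1, task-7.
Key observation: reading the order forward, task-8 is the first process whose need (2, 2, 1) meets the free pool (2, 2, 1) exactly on a resource it requests.
Walking it through:
  pool = (2, 2, 1)
  run task-8 (needs (2, 2, 1), free (2, 2, 1)); after release of (2, 1, 1) the pool is (4, 3, 2)
  run task-6 (needs (3, 2, 2), free (4, 3, 2)); after release of (1, 2, 0) the pool is (5, 5, 2)
  run task-3 (needs (2, 0, 1), free (5, 5, 2)); after release of (0, 0, 1) the pool is (5, 5, 3)
  run task-5 (needs (3, 3, 3), free (5, 5, 3)); after release of (0, 0, 1) the pool is (5, 5, 4)
  run task-0 (needs (2, 3, 4), free (5, 5, 4)); after release of (3, 0, 0) the pool is (8, 5, 4)
  run task-1 (needs (5, 1, 3), free (8, 5, 4)); after release of (1, 0, 1) the pool is (9, 5, 5)
  run task-7 (needs (1, 1, 3), free (9, 5, 5)); after release of (0, 2, 1) the pool is (9, 7, 6)


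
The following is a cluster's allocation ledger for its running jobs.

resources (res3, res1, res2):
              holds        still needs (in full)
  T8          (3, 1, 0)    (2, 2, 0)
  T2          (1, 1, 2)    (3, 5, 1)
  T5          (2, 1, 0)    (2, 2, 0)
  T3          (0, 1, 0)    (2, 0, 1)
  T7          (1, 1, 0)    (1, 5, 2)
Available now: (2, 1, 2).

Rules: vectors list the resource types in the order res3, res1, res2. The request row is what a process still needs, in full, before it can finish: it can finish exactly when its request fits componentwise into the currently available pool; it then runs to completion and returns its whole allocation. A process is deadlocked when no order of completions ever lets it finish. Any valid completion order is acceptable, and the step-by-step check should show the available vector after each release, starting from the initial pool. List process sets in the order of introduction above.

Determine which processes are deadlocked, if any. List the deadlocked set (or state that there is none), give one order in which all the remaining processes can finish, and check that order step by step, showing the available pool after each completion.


Deadlocked: T2 and T7.
Key observation: the pool after T3, T5, T8 is (7, 4, 2); every surviving request exceeds it in res1, so progress ends there.
The rest can finish in the order T3, T5, T8. Check, step by step:
  pool = (2, 1, 2)
  run T3 (needs (2, 0, 1), free (2, 1, 2)); after release of (0, 1, 0) the pool is (2, 2, 2)
  run T5 (needs (2, 2, 0), free (2, 2, 2)); after release of (2, 1, 0) the pool is (4, 3, 2)
  run T8 (needs (2, 2, 0), free (4, 3, 2)); after release of (3, 1, 0) the pool is (7, 4, 2)
The blocked processes can never fit:
  T2 still needs (3, 5, 1) but only (7, 4, 2) is free — short on res1
  T7 still needs (1, 5, 2) but only (7, 4, 2) is free — short on res1


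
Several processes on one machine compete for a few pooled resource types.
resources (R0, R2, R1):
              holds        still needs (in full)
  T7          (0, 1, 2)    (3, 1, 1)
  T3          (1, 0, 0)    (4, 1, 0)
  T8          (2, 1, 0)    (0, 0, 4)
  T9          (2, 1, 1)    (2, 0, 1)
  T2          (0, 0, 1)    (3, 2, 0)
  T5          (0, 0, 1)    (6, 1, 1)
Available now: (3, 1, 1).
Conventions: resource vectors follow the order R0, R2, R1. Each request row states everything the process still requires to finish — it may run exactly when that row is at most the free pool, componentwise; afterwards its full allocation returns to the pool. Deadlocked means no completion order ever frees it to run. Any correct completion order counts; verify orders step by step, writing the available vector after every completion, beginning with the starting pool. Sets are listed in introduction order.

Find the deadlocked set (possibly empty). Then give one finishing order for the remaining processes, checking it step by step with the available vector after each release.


Nothing here is deadlocked.
Key observation: no deadlock: T9 fits now, and the freed resources carry the rest through.
A valid finishing order for the others: T9, T3, T5, T7, T2, T8. Walking it through:
  pool = (3, 1, 1)
  T9: need (2, 0, 1) fits (3, 1, 1); releases (2, 1, 1), pool now (5, 2, 2)
  T3: need (4, 1, 0) fits (5, 2, 2); releases (1, 0, 0), pool now (6, 2, 2)
  T5: need (6, 1, 1) fits (6, 2, 2); releases (0, 0, 1), pool now (6, 2, 3)
  T7: need (3, 1, 1) fits (6, 2, 3); releases (0, 1, 2), pool now (6, 3, 5)
  T2: need (3, 2, 0) fits (6, 3, 5); releases (0, 0, 1), pool now (6, 3, 6)
  T8: need (0, 0, 4) fits (6, 3, 6); releases (2, 1, 0), pool now (8, 4, 6)


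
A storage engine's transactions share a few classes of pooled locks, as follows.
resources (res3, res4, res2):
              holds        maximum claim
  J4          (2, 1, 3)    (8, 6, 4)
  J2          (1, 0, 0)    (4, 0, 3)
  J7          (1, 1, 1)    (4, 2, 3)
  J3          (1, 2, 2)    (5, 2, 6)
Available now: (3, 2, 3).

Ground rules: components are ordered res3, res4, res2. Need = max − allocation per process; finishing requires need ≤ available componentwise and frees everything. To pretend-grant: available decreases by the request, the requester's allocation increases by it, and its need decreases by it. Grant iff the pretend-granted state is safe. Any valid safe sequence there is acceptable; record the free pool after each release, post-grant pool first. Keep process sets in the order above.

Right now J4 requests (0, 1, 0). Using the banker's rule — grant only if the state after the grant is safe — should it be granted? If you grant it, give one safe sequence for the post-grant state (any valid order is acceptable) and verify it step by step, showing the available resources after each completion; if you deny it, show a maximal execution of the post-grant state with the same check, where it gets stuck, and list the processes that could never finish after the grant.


GRANT: granting preserves safety; a valid post-grant sequence is J7, J3, J2, J4.
Key observation: post-grant, (3, 1, 3) remains, and an order beginning with J7 completes everyone.
Check on the post-grant state, step by step:
  pool = (3, 1, 3)
  J7 needs (3, 1, 2) <= (3, 1, 3) -> finishes; pool += (1, 1, 1) = (4, 2, 4)
  J3 needs (4, 0, 4) <= (4, 2, 4) -> finishes; pool += (1, 2, 2) = (5, 4, 6)
  J2 needs (3, 0, 3) <= (5, 4, 6) -> finishes; pool += (1, 0, 0) = (6, 4, 6)
  J4 needs (6, 4, 1) <= (6, 4, 6) -> finishes; pool += (2, 2, 3) = (8, 6, 9)


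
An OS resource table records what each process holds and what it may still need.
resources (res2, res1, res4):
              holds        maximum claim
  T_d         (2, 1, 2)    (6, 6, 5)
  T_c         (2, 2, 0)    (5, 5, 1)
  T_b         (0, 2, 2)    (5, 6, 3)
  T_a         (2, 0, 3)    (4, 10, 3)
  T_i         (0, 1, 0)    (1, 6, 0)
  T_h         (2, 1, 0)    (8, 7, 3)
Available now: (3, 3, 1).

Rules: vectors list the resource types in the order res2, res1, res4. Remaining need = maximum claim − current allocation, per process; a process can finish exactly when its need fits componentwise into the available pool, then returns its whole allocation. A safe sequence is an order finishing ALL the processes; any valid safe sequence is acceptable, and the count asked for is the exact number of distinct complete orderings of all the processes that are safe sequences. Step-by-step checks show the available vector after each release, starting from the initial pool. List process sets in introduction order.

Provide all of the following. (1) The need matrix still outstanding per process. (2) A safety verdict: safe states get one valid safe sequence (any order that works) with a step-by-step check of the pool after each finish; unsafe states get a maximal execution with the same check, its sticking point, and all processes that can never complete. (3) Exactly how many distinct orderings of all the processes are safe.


(1) Outstanding need per process (order res2, res1, res4):
  T_d: (4, 5, 3)
  T_c: (3, 3, 1)
  T_b: (5, 4, 1)
  T_a: (2, 10, 0)
  T_i: (1, 5, 0)
  T_h: (6, 6, 3)
(2) SAFE. One safe sequence: T_c, T_i, T_b, T_d, T_h, T_a.
Key observation: the first exact fit in this order is T_c — it needs (3, 3, 1) with (3, 3, 1) free, meeting a requested resource to the last unit.
Walking it through:
  pool = (3, 3, 1)
  T_c needs (3, 3, 1) <= (3, 3, 1) -> finishes; pool += (2, 2, 0) = (5, 5, 1)
  T_i needs (1, 5, 0) <= (5, 5, 1) -> finishes; pool += (0, 1, 0) = (5, 6, 1)
  T_b needs (5, 4, 1) <= (5, 6, 1) -> finishes; pool += (0, 2, 2) = (5, 8, 3)
  T_d needs (4, 5, 3) <= (5, 8, 3) -> finishes; pool += (2, 1, 2) = (7, 9, 5)
  T_h needs (6, 6, 3) <= (7, 9, 5) -> finishes; pool += (2, 1, 0) = (9, 10, 5)
  T_a needs (2, 10, 0) <= (9, 10, 5) -> finishes; pool += (2, 0, 3) = (11, 10, 8)
(3) The exact count: 4 of the possible complete orderings are safe sequences.
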